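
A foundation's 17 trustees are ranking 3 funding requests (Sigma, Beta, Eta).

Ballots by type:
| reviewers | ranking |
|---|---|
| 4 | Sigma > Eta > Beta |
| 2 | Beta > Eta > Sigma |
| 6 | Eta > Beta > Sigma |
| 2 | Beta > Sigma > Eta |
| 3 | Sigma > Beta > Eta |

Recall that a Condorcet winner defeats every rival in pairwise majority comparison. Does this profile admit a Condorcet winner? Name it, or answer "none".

none

Check each pair by majority over 17 ballots:
Sigma vs Beta: 7 to 10, Beta.
Sigma vs Eta: 4+2+3 = 9 for Sigma, 8 for Eta — Sigma by 9–8.
Beta vs Eta: Beta is ranked higher on 2+2+3 = 7 ballots, Eta on 10. Eta wins 10–7.
No project is unbeaten: Sigma loses to Beta; Beta loses to Eta; Eta loses to Sigma. In particular Sigma beats Eta beats Beta beats Sigma is a majority cycle — no Condorcet winner exists.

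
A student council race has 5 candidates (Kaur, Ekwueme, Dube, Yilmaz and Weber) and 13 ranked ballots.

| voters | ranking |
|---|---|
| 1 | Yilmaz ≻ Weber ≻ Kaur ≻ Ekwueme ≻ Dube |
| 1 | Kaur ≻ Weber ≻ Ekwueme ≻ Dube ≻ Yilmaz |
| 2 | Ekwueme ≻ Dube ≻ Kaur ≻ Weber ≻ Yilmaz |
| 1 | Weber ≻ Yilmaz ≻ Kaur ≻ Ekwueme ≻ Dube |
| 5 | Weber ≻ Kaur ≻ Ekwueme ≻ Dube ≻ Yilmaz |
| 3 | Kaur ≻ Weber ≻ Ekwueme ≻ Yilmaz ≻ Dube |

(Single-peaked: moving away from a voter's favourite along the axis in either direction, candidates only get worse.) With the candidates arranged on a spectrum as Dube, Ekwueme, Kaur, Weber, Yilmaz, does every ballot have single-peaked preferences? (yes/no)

yes

Axis positions: Dube=1, Ekwueme=2, Kaur=3, Weber=4, Yilmaz=5.
Faction 1 (peak Yilmaz at position 5): ranking walks positions 5-4-3-2-1, expanding outward from the peak — single-peaked.
Faction 2 (peak Kaur at position 3): ranking walks positions 3-4-2-1-5, expanding outward from the peak — single-peaked.
Faction 3 (peak Ekwueme at position 2): ranking walks positions 2-1-3-4-5, expanding outward from the peak — single-peaked.
Faction 4 (peak Weber at position 4): ranking walks positions 4-5-3-2-1, expanding outward from the peak — single-peaked.
Faction 5 (peak Weber at position 4): ranking walks positions 4-3-2-1-5, expanding outward from the peak — single-peaked.
Faction 6 (peak Kaur at position 3): ranking walks positions 3-4-2-5-1, expanding outward from the peak — single-peaked.
Every ranking is single-peaked on this axis.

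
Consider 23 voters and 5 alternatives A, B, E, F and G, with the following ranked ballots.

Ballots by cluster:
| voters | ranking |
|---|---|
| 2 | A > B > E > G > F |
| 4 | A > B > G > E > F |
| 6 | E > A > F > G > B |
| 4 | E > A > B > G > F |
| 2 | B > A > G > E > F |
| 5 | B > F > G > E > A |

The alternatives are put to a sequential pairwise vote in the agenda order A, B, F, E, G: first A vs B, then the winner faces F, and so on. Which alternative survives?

E

Round 1: A vs B — 16–7, A advances.
Round 2: A vs F — 18–5, A advances.
Round 3: A vs E — 8–15, E advances.
Round 4: E vs G — 12–11, E advances.
E survives the agenda.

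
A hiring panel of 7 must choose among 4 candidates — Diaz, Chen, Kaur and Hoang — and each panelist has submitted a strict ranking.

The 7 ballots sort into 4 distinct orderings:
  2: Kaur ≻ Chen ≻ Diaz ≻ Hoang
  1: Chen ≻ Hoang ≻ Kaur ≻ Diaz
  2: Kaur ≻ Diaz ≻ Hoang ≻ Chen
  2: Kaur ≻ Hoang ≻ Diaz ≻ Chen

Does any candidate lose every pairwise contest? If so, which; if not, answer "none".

Chen

Pairwise majorities:
Diaz vs Chen: 4 to 3, Diaz.
Diaz vs Kaur: 0 for Diaz, 7 for Kaur — Kaur by 7–0.
Diaz–Hoang: Diaz 4–3.
Chen–Kaur: Kaur 6–1.
Chen–Hoang: Hoang 4–3.
Kaur vs Hoang: Kaur preferred on 2+2+2 = 6 ballots; Kaur wins 6–1.
Chen is beaten in every head-to-head and is the Condorcet loser.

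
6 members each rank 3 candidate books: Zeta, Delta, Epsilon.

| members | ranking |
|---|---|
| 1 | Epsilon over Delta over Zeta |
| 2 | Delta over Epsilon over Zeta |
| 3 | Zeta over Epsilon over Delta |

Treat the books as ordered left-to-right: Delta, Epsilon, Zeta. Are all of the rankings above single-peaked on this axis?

yes

Axis positions: Delta=1, Epsilon=2, Zeta=3.
Group 1 (peak Epsilon at position 2): ranking walks positions 2-1-3, expanding outward from the peak — single-peaked.
Group 2 (peak Delta at position 1): ranking walks positions 1-2-3, expanding outward from the peak — single-peaked.
Group 3 (peak Zeta at position 3): ranking walks positions 3-2-1, expanding outward from the peak — single-peaked.
Every ranking is single-peaked on this axis.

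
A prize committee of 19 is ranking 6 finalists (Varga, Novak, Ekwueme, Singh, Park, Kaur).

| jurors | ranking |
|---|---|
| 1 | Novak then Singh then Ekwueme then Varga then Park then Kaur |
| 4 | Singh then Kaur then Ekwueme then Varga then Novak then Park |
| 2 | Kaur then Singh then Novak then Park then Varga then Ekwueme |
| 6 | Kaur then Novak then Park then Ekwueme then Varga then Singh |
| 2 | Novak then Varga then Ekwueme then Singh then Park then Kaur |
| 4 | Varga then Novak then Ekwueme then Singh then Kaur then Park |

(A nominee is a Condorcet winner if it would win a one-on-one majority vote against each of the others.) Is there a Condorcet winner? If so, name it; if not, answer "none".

none

Check each pair by majority over 19 ballots:
Varga vs Novak: Novak wins 11–8.
Varga vs Ekwueme: Varga preferred on 2+2+4 = 8 ballots; Ekwueme wins 11–8.
Varga vs Singh: Varga preferred on 6+2+4 = 12 ballots; Varga wins 12–7.
Varga vs Park: Varga, 11–8.
Varga vs Kaur: Kaur, 12–7.
Novak vs Ekwueme: Novak wins 15–4.
Novak vs Singh: Novak, 13–6.
Novak vs Park: 19 to 0, Novak.
Novak vs Kaur: 1+2+4 = 7 for Novak, 12 for Kaur — Kaur by 12–7.
Ekwueme vs Singh: Ekwueme, 12–7.
Ekwueme vs Park: Ekwueme, 11–8.
Ekwueme–Kaur: Kaur 12–7.
Singh–Park: Singh 13–6.
Singh–Kaur: Singh 11–8.
Park vs Kaur: Kaur, 16–3.
Every nominee loses at least once (Varga loses to Novak; Novak loses to Kaur; Ekwueme loses to Novak; Singh loses to Varga; Park loses to Varga; Kaur loses to Singh). The majority relation contains the cycle Varga → Singh → Kaur → Varga, so there is no Condorcet winner.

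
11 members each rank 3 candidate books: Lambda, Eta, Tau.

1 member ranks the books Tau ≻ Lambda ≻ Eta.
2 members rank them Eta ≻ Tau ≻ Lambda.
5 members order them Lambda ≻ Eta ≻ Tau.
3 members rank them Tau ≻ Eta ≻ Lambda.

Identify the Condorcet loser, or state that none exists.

Pairwise majorities:
Lambda vs Eta: Lambda wins 6–5.
Lambda vs Tau: 5 to 6, Tau.
Eta–Tau: Eta 7–4.
Every book wins at least one matchup (Lambda beats Eta; Eta beats Tau; Tau beats Lambda), so there is no Condorcet loser.

none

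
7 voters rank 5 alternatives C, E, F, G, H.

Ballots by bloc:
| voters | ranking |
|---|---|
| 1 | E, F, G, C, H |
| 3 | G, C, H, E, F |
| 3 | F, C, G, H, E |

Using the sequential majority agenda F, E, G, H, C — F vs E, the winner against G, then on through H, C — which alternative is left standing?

Round 1: F vs E — 3–4, E advances.
Round 2: E vs G — 1–6, G advances.
Round 3: G vs H — 7–0, G advances.
Round 4: G vs C — 4–3, G advances.
The agenda winner is G.

G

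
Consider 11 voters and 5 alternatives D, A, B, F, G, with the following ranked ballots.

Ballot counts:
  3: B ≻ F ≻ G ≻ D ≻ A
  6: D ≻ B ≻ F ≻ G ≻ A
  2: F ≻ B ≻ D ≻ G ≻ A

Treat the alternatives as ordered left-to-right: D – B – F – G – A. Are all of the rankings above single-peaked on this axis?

yes

Axis positions: D=1, B=2, F=3, G=4, A=5.
Bloc 1 (peak B at position 2): ranking walks positions 2-3-4-1-5, expanding outward from the peak — single-peaked.
Bloc 2 (peak D at position 1): ranking walks positions 1-2-3-4-5, expanding outward from the peak — single-peaked.
Bloc 3 (peak F at position 3): ranking walks positions 3-2-1-4-5, expanding outward from the peak — single-peaked.
Every ranking is single-peaked on this axis.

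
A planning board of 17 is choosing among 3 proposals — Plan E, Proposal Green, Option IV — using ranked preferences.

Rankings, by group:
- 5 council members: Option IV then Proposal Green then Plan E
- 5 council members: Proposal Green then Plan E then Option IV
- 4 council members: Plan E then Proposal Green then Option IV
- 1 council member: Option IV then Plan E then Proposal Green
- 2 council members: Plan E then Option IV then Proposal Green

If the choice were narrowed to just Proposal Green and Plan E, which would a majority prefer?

Proposal Green

Ballots ranking Proposal Green above Plan E: 5 + 5 = 10.
Ballots ranking Plan E above Proposal Green: 17 − 10 = 7.
Proposal Green wins the head-to-head 10–7.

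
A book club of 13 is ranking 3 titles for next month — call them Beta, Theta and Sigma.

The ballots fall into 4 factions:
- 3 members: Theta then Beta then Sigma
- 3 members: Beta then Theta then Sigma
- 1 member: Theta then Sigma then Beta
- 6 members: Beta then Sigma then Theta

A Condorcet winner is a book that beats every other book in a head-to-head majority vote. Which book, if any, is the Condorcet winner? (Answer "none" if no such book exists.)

Check each pair by majority over 13 ballots:
Beta vs Theta: 3+6 = 9 for Beta, 4 for Theta — Beta by 9–4.
Beta vs Sigma: 12 to 1, Beta.
Theta vs Sigma: Theta is ranked higher on 3+3+1 = 7 ballots, Sigma on 6. Theta wins 7–6.
Beta defeats every rival head-to-head and is the Condorcet winner.

Beta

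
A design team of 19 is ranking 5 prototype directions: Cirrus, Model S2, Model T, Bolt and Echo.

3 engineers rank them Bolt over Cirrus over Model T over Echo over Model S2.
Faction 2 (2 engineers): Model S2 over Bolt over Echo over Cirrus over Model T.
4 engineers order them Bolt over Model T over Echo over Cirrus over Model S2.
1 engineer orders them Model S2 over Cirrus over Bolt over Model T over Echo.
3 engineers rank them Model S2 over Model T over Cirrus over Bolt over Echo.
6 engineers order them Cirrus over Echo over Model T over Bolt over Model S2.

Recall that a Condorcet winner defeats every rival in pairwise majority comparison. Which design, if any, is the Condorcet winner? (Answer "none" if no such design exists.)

Check each pair by majority over 19 ballots:
Cirrus–Model S2: Cirrus 13–6.
Cirrus–Model T: Cirrus 12–7.
Cirrus vs Bolt: Cirrus wins 10–9.
Cirrus–Echo: Cirrus 13–6.
Model S2 vs Model T: Model T, 13–6.
Model S2–Bolt: Bolt 13–6.
Model S2 vs Echo: Echo, 13–6.
Model T vs Bolt: Bolt wins 10–9.
Model T vs Echo: Model T wins 11–8.
Bolt vs Echo: Bolt, 13–6.
Cirrus beats each of Model S2, Model T, Bolt, Echo — Cirrus is the Condorcet winner.

Cirrus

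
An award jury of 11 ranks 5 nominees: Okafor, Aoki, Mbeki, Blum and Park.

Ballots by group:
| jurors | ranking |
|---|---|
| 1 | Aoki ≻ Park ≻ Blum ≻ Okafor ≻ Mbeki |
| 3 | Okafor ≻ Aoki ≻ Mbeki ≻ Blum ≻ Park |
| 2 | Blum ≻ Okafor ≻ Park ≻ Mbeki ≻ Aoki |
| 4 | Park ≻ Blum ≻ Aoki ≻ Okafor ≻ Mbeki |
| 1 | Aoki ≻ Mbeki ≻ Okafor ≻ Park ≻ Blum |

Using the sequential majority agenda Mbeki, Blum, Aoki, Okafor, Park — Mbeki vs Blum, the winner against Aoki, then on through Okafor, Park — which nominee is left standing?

Round 1: Mbeki vs Blum — 4–7, Blum advances.
Round 2: Blum vs Aoki — 6–5, Blum advances.
Round 3: Blum vs Okafor — 7–4, Blum advances.
Round 4: Blum vs Park — 5–6, Park advances.
The agenda winner is Park.

Park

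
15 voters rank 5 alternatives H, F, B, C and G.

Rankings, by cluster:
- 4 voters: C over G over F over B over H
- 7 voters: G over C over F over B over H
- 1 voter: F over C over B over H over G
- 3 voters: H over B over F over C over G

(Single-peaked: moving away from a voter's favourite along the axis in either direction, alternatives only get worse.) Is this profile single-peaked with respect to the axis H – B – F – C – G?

Axis positions: H=1, B=2, F=3, C=4, G=5.
Cluster 1 (peak C at position 4): ranking walks positions 4-5-3-2-1, expanding outward from the peak — single-peaked.
Cluster 2 (peak G at position 5): ranking walks positions 5-4-3-2-1, expanding outward from the peak — single-peaked.
Cluster 3 (peak F at position 3): ranking walks positions 3-4-2-1-5, expanding outward from the peak — single-peaked.
Cluster 4 (peak H at position 1): ranking walks positions 1-2-3-4-5, expanding outward from the peak — single-peaked.
Every ranking is single-peaked on this axis.

yes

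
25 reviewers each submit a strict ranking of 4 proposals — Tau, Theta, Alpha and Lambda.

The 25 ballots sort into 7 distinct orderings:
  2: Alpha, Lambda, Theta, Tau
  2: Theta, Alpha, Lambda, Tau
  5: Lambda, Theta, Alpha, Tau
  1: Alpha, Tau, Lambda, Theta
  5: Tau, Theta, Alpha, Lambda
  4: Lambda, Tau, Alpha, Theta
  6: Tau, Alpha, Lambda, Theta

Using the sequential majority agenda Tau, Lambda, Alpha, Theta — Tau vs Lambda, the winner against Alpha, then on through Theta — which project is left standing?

Alpha

Round 1: Tau vs Lambda — 12–13, Lambda advances.
Round 2: Lambda vs Alpha — 9–16, Alpha advances.
Round 3: Alpha vs Theta — 13–12, Alpha advances.
Alpha survives the agenda.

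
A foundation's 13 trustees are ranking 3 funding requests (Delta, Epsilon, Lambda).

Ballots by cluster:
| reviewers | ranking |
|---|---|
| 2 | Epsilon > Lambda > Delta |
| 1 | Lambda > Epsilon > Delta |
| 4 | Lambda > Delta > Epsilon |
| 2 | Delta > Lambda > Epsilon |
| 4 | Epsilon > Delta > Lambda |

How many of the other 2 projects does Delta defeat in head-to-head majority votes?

0

Delta against each rival (13 reviewers):
Delta vs Epsilon: Delta is ranked higher on 4+2 = 6 ballots, Epsilon on 7. Epsilon wins 7–6.
Delta vs Lambda: 2+4 = 6 for Delta, 7 for Lambda — Lambda by 7–6.
Delta beats no one; loses to Epsilon, Lambda — 0 pairwise wins.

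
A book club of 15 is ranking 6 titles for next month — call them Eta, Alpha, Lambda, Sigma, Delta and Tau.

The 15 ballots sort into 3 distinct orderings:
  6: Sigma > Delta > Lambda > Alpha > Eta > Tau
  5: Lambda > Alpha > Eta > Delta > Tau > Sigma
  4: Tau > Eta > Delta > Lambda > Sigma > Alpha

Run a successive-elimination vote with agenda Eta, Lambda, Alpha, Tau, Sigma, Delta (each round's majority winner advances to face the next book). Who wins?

Round 1: Eta vs Lambda — 4–11, Lambda advances.
Round 2: Lambda vs Alpha — 15–0, Lambda advances.
Round 3: Lambda vs Tau — 11–4, Lambda advances.
Round 4: Lambda vs Sigma — 9–6, Lambda advances.
Round 5: Lambda vs Delta — 5–10, Delta advances.
Delta survives the agenda.

Delta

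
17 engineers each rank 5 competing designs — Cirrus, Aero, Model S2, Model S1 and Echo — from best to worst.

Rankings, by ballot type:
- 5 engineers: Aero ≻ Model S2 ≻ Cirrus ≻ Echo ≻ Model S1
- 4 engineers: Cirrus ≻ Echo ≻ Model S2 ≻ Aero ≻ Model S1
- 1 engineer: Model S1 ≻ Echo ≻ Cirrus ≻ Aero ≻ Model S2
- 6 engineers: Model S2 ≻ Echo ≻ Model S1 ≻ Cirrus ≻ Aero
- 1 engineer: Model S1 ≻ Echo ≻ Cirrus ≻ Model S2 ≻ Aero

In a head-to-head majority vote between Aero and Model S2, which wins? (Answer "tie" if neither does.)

Model S2

Ballots ranking Aero above Model S2: 5 + 1 = 6.
Ballots ranking Model S2 above Aero: 17 − 6 = 11.
Model S2 wins the head-to-head 11–6.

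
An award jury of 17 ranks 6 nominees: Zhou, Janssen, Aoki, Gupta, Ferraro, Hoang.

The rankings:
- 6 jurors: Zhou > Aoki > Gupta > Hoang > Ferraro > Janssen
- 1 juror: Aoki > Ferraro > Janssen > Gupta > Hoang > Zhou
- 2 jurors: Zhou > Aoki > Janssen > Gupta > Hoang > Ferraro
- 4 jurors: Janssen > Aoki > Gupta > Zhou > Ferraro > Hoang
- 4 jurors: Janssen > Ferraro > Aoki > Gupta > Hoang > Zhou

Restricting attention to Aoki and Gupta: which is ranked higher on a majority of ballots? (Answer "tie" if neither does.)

Aoki

Ballots ranking Aoki above Gupta: 6 + 1 + 2 + 4 + 4 = 17.
Ballots ranking Gupta above Aoki: 17 − 17 = 0.
Aoki wins the head-to-head 17–0.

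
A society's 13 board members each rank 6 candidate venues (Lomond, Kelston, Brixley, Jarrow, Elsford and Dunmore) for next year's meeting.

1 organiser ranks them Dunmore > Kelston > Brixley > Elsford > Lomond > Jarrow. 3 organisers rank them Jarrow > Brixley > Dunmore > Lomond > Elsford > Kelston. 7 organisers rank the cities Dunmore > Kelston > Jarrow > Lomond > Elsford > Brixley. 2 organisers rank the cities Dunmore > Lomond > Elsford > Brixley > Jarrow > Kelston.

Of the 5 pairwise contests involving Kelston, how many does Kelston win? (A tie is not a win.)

4

Kelston against each rival (13 organisers):
Kelston vs Lomond: 8 to 5, Kelston.
Kelston vs Brixley: Kelston, 8–5.
Kelston–Jarrow: Kelston 8–5.
Kelston vs Elsford: 1+7 = 8 for Kelston, 5 for Elsford — Kelston by 8–5.
Kelston vs Dunmore: Dunmore, 13–0.
Kelston beats Lomond, Brixley, Jarrow, Elsford; loses to Dunmore — 4 pairwise wins.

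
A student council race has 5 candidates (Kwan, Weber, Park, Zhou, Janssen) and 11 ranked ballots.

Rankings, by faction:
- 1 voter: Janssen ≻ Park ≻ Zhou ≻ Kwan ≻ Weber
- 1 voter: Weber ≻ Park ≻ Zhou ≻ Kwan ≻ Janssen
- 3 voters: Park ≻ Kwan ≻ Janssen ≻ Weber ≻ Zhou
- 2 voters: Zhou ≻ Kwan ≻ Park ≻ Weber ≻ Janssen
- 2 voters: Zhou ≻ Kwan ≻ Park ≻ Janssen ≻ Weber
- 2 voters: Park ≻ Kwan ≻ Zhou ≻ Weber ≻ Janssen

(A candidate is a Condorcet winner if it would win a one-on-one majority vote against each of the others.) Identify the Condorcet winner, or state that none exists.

Pairwise majorities:
Kwan–Weber: Kwan 10–1.
Kwan vs Park: Kwan is ranked higher on 2+2 = 4 ballots, Park on 7. Park wins 7–4.
Kwan vs Zhou: Zhou, 6–5.
Kwan vs Janssen: Kwan, 10–1.
Weber vs Park: 1 to 10, Park.
Weber vs Zhou: Zhou, 7–4.
Weber vs Janssen: Janssen, 6–5.
Park vs Zhou: Park, 7–4.
Park–Janssen: Park 10–1.
Zhou vs Janssen: Zhou, 7–4.
Park defeats every rival head-to-head and is the Condorcet winner.

Park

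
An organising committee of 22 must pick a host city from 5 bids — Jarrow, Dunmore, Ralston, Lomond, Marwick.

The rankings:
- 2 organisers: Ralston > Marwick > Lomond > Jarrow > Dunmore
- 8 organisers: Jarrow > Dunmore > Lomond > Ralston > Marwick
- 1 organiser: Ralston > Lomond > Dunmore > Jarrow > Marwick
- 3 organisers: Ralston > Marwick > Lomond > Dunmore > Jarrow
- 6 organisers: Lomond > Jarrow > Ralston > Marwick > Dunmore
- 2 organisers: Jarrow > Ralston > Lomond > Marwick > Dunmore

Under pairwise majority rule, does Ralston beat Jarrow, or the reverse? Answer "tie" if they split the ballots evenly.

Jarrow

Ballots ranking Ralston above Jarrow: 2 + 1 + 3 = 6.
Ballots ranking Jarrow above Ralston: 22 − 6 = 16.
Jarrow wins the head-to-head 16–6.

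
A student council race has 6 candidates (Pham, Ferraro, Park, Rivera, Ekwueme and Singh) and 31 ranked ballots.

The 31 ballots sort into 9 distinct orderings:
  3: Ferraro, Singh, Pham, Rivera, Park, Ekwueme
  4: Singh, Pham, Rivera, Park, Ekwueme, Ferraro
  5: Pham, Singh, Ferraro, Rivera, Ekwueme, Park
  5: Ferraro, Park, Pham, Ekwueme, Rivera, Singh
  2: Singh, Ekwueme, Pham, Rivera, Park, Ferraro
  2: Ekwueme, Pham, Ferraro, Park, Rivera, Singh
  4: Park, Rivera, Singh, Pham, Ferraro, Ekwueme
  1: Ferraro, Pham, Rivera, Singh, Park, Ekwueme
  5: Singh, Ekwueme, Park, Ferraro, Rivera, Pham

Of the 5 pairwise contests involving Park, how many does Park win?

2

Park against each rival (31 voters):
Park vs Pham: 5+4+5 = 14 for Park, 17 for Pham — Pham by 17–14.
Park vs Ferraro: Park preferred on 4+2+4+5 = 15 ballots; Ferraro wins 16–15.
Park vs Rivera: Park is ranked higher on 5+2+4+5 = 16 ballots, Rivera on 15. Park wins 16–15.
Park vs Ekwueme: Park preferred on 3+4+5+4+1 = 17 ballots; Park wins 17–14.
Park vs Singh: Singh, 20–11.
Park beats Rivera, Ekwueme; loses to Pham, Ferraro, Singh — 2 pairwise wins.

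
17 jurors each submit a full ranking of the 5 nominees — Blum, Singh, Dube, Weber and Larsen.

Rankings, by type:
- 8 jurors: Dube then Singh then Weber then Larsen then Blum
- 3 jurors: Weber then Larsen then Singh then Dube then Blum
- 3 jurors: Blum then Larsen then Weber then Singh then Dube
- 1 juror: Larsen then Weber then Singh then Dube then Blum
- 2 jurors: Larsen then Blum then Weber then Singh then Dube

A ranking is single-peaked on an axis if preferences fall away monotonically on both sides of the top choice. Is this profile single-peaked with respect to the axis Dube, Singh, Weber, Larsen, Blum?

yes

Axis positions: Dube=1, Singh=2, Weber=3, Larsen=4, Blum=5.
Type 1 (peak Dube at position 1): ranking walks positions 1-2-3-4-5, expanding outward from the peak — single-peaked.
Type 2 (peak Weber at position 3): ranking walks positions 3-4-2-1-5, expanding outward from the peak — single-peaked.
Type 3 (peak Blum at position 5): ranking walks positions 5-4-3-2-1, expanding outward from the peak — single-peaked.
Type 4 (peak Larsen at position 4): ranking walks positions 4-3-2-1-5, expanding outward from the peak — single-peaked.
Type 5 (peak Larsen at position 4): ranking walks positions 4-5-3-2-1, expanding outward from the peak — single-peaked.
Every ranking is single-peaked on this axis.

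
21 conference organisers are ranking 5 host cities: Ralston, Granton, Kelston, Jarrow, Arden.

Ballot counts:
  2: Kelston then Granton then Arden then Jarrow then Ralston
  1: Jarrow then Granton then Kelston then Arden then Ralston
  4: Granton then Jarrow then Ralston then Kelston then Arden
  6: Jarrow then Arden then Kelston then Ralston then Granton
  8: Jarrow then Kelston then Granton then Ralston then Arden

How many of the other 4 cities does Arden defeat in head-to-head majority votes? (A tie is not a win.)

0

Arden against each rival (21 organisers):
Arden vs Ralston: 9 to 12, Ralston.
Arden vs Granton: 6 to 15, Granton.
Arden vs Kelston: 6 for Arden, 15 for Kelston — Kelston by 15–6.
Arden vs Jarrow: Arden preferred on 2 ballots; Jarrow wins 19–2.
Arden beats no one; loses to Ralston, Granton, Kelston, Jarrow — 0 pairwise wins.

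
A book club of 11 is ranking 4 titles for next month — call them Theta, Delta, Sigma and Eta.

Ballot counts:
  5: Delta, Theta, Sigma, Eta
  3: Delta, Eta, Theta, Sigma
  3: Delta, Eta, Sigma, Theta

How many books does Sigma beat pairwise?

0

Sigma against each rival (11 members):
Sigma–Theta: Theta 8–3.
Sigma vs Delta: 0 to 11, Delta.
Sigma–Eta: Eta 6–5.
Sigma beats no one; loses to Theta, Delta, Eta — 0 pairwise wins.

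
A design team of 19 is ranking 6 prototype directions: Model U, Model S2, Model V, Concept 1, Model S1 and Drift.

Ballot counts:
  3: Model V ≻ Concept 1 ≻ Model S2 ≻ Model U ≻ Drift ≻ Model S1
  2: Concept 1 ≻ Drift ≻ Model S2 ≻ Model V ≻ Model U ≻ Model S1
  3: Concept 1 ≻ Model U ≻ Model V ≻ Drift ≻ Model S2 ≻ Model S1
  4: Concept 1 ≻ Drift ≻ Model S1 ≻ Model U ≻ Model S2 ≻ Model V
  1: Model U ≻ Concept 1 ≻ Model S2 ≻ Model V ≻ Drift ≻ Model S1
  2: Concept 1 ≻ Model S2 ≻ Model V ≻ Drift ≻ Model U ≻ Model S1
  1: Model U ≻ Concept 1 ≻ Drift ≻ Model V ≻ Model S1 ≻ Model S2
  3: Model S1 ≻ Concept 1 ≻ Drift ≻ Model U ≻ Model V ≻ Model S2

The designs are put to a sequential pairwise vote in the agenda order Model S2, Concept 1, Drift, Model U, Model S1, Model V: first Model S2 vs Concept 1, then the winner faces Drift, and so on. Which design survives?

Round 1: Model S2 vs Concept 1 — 0–19, Concept 1 advances.
Round 2: Concept 1 vs Drift — 19–0, Concept 1 advances.
Round 3: Concept 1 vs Model U — 17–2, Concept 1 advances.
Round 4: Concept 1 vs Model S1 — 16–3, Concept 1 advances.
Round 5: Concept 1 vs Model V — 16–3, Concept 1 advances.
The agenda winner is Concept 1.

Concept 1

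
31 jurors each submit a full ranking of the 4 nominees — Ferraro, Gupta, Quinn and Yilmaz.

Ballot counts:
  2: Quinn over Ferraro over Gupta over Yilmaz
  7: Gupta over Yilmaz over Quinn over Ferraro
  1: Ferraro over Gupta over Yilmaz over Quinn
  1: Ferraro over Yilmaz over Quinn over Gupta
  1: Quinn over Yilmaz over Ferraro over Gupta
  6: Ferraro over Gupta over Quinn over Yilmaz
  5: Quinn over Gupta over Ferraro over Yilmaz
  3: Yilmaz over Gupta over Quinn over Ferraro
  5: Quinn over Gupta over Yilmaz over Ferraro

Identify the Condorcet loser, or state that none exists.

Pairwise majorities:
Ferraro vs Gupta: Ferraro preferred on 2+1+1+1+6 = 11 ballots; Gupta wins 20–11.
Ferraro vs Quinn: Quinn wins 23–8.
Ferraro vs Yilmaz: 2+1+1+6+5 = 15 for Ferraro, 16 for Yilmaz — Yilmaz by 16–15.
Gupta vs Quinn: Gupta wins 17–14.
Gupta vs Yilmaz: Gupta, 26–5.
Quinn vs Yilmaz: Quinn preferred on 2+1+6+5+5 = 19 ballots; Quinn wins 19–12.
Only Ferraro has no wins; Ferraro is the Condorcet loser.

Ferraro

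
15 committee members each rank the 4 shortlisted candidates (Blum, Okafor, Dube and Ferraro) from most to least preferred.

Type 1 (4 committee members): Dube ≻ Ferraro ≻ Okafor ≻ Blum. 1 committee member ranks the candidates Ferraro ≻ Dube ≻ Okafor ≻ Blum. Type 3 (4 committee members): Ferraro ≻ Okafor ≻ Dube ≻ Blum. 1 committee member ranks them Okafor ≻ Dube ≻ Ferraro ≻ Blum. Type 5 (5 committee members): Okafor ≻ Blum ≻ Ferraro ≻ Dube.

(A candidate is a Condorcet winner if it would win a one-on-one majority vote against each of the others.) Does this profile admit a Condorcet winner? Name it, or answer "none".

Check each pair by majority over 15 ballots:
Blum vs Okafor: Blum is ranked higher on 0 ballots, Okafor on 15. Okafor wins 15–0.
Blum vs Dube: Blum is ranked higher on 5 ballots, Dube on 10. Dube wins 10–5.
Blum vs Ferraro: 5 for Blum, 10 for Ferraro — Ferraro by 10–5.
Okafor vs Dube: Okafor preferred on 4+1+5 = 10 ballots; Okafor wins 10–5.
Okafor vs Ferraro: 6 to 9, Ferraro.
Dube vs Ferraro: Dube preferred on 4+1 = 5 ballots; Ferraro wins 10–5.
Ferraro wins every pairwise contest, so Ferraro is the Condorcet winner.

Ferraro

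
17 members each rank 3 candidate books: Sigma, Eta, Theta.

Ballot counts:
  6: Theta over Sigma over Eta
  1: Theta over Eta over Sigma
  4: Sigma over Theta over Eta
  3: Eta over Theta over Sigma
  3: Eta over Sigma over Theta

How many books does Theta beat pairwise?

2

Theta against each rival (17 members):
Theta vs Sigma: Theta wins 10–7.
Theta–Eta: Theta 11–6.
Theta beats Sigma, Eta — 2 pairwise wins.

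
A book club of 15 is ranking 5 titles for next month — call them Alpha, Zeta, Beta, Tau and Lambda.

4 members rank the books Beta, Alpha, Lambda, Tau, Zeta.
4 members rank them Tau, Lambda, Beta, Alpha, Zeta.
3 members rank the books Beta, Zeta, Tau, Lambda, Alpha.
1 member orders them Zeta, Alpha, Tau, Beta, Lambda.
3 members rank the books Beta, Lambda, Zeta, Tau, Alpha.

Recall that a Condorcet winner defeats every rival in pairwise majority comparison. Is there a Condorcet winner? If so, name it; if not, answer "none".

Check each pair by majority over 15 ballots:
Alpha vs Zeta: 8 to 7, Alpha.
Alpha–Beta: Beta 14–1.
Alpha vs Tau: Alpha is ranked higher on 4+1 = 5 ballots, Tau on 10. Tau wins 10–5.
Alpha vs Lambda: Lambda, 10–5.
Zeta vs Beta: 1 for Zeta, 14 for Beta — Beta by 14–1.
Zeta vs Tau: 7 to 8, Tau.
Zeta vs Lambda: Zeta preferred on 3+1 = 4 ballots; Lambda wins 11–4.
Beta vs Tau: Beta wins 10–5.
Beta vs Lambda: Beta preferred on 4+3+1+3 = 11 ballots; Beta wins 11–4.
Tau–Lambda: Tau 8–7.
Only Beta has no losses; Beta is the Condorcet winner.

Beta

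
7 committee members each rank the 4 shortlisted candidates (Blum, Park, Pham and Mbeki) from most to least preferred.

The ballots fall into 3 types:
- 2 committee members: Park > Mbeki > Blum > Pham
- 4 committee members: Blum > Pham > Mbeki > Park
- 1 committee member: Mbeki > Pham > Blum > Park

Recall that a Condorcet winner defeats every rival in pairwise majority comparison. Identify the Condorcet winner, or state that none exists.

Blum

Check each pair by majority over 7 ballots:
Blum vs Park: Blum, 5–2.
Blum–Pham: Blum 6–1.
Blum vs Mbeki: Blum wins 4–3.
Park vs Pham: Pham, 5–2.
Park vs Mbeki: Mbeki wins 5–2.
Pham–Mbeki: Pham 4–3.
Blum beats each of Park, Pham, Mbeki — Blum is the Condorcet winner.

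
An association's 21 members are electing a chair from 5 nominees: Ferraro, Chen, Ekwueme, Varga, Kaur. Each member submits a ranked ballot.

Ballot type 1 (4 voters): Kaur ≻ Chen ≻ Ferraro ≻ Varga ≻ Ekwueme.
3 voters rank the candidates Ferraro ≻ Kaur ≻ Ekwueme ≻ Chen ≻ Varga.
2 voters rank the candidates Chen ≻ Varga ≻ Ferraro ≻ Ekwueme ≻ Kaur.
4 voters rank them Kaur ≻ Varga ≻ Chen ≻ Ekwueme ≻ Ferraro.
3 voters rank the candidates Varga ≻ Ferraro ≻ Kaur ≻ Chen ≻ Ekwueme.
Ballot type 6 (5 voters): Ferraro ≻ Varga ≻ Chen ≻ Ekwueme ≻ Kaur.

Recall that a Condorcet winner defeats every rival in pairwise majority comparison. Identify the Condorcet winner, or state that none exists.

Pairwise majorities:
Ferraro vs Chen: 3+3+5 = 11 for Ferraro, 10 for Chen — Ferraro by 11–10.
Ferraro–Ekwueme: Ferraro 17–4.
Ferraro vs Varga: Ferraro preferred on 4+3+5 = 12 ballots; Ferraro wins 12–9.
Ferraro–Kaur: Ferraro 13–8.
Chen vs Ekwueme: Chen preferred on 4+2+4+3+5 = 18 ballots; Chen wins 18–3.
Chen vs Varga: 4+3+2 = 9 for Chen, 12 for Varga — Varga by 12–9.
Chen vs Kaur: 2+5 = 7 for Chen, 14 for Kaur — Kaur by 14–7.
Ekwueme–Varga: Varga 18–3.
Ekwueme vs Kaur: Kaur, 14–7.
Varga vs Kaur: Kaur wins 11–10.
Ferraro defeats every rival head-to-head and is the Condorcet winner.

Ferraro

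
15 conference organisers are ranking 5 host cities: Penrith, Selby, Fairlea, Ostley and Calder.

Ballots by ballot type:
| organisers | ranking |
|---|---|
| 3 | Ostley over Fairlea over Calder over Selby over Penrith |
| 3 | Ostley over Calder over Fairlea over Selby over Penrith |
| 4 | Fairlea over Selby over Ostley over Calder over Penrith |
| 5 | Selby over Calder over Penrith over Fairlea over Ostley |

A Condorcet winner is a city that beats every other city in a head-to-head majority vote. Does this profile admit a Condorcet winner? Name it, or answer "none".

none

Pairwise majorities:
Penrith vs Selby: Selby wins 15–0.
Penrith vs Fairlea: Fairlea wins 10–5.
Penrith vs Ostley: Ostley, 10–5.
Penrith vs Calder: Calder wins 15–0.
Selby vs Fairlea: Fairlea, 10–5.
Selby vs Ostley: Selby wins 9–6.
Selby–Calder: Selby 9–6.
Fairlea vs Ostley: Fairlea, 9–6.
Fairlea–Calder: Calder 8–7.
Ostley vs Calder: Ostley wins 10–5.
Each city drops at least one matchup (Penrith loses to Selby; Selby loses to Fairlea; Fairlea loses to Calder; Ostley loses to Selby; Calder loses to Selby); the cycle Selby → Calder → Fairlea → Selby rules out a Condorcet winner.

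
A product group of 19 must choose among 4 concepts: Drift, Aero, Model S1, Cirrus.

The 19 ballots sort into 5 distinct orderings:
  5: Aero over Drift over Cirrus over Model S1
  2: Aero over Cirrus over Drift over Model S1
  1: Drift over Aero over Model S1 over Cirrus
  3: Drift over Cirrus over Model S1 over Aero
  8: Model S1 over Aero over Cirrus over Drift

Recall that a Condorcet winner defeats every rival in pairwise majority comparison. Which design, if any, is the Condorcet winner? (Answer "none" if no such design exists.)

none

Check each pair by majority over 19 ballots:
Drift vs Aero: Aero, 15–4.
Drift vs Model S1: Drift wins 11–8.
Drift vs Cirrus: Cirrus, 10–9.
Aero vs Model S1: Model S1 wins 11–8.
Aero vs Cirrus: Aero wins 16–3.
Model S1 vs Cirrus: Cirrus wins 10–9.
Each design drops at least one matchup (Drift loses to Aero; Aero loses to Model S1; Model S1 loses to Drift; Cirrus loses to Aero); the cycle Drift → Model S1 → Aero → Drift rules out a Condorcet winner.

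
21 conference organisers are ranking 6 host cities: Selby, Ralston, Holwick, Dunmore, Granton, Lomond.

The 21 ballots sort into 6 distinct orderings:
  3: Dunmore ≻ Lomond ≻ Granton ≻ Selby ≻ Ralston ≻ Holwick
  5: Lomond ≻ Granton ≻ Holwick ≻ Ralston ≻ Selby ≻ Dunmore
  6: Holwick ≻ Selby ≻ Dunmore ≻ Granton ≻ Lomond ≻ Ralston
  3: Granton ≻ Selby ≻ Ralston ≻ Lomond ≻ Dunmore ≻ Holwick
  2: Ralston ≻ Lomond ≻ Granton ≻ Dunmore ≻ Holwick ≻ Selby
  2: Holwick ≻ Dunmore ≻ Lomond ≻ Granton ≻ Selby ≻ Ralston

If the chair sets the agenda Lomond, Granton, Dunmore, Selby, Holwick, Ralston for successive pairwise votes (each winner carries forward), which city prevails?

Holwick

Round 1: Lomond vs Granton — 12–9, Lomond advances.
Round 2: Lomond vs Dunmore — 10–11, Dunmore advances.
Round 3: Dunmore vs Selby — 7–14, Selby advances.
Round 4: Selby vs Holwick — 6–15, Holwick advances.
Round 5: Holwick vs Ralston — 13–8, Holwick advances.
The agenda winner is Holwick.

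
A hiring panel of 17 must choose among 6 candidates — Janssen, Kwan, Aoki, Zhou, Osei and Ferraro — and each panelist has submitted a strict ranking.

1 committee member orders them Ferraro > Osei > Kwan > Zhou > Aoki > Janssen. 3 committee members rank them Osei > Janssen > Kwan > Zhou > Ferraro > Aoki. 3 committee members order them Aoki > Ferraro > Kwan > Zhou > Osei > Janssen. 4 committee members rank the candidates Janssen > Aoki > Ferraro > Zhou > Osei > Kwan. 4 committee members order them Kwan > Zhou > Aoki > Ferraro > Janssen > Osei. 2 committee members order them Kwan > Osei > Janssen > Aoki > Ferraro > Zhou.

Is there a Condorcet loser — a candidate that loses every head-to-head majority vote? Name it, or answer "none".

Pairwise majorities:
Janssen–Kwan: Kwan 10–7.
Janssen–Aoki: Janssen 9–8.
Janssen–Zhou: Janssen 9–8.
Janssen–Osei: Osei 9–8.
Janssen vs Ferraro: 9 to 8, Janssen.
Kwan vs Aoki: 10 to 7, Kwan.
Kwan–Zhou: Kwan 13–4.
Kwan vs Osei: Kwan wins 9–8.
Kwan vs Ferraro: Kwan wins 9–8.
Aoki–Zhou: Aoki 9–8.
Aoki vs Osei: Aoki, 11–6.
Aoki vs Ferraro: 13 to 4, Aoki.
Zhou vs Osei: Zhou preferred on 3+4+4 = 11 ballots; Zhou wins 11–6.
Zhou vs Ferraro: Zhou preferred on 3+4 = 7 ballots; Ferraro wins 10–7.
Osei vs Ferraro: 3+2 = 5 for Osei, 12 for Ferraro — Ferraro by 12–5.
No candidate is winless: Janssen beats Aoki; Kwan beats Janssen; Aoki beats Zhou; Zhou beats Osei; Osei beats Janssen; Ferraro beats Zhou. There is no Condorcet loser.

none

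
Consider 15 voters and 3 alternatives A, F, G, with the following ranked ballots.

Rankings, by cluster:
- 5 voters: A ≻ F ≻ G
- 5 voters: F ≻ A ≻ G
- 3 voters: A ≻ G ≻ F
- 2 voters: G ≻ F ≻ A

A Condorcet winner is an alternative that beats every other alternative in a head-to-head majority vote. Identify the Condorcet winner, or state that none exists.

A

Head-to-head results (15 voters):
A vs F: A wins 8–7.
A vs G: A wins 13–2.
F–G: F 10–5.
A beats each of F, G — A is the Condorcet winner.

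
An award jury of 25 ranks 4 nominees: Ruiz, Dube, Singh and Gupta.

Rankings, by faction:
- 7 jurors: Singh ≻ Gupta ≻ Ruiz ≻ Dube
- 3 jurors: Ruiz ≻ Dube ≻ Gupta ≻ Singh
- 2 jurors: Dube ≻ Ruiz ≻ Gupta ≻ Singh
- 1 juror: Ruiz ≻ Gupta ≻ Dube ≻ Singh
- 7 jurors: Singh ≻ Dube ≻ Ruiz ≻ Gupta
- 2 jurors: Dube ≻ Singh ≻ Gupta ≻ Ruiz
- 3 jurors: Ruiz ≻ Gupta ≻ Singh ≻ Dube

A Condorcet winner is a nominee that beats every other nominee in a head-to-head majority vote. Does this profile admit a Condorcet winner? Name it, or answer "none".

Check each pair by majority over 25 ballots:
Ruiz vs Dube: Ruiz is ranked higher on 7+3+1+3 = 14 ballots, Dube on 11. Ruiz wins 14–11.
Ruiz vs Singh: 3+2+1+3 = 9 for Ruiz, 16 for Singh — Singh by 16–9.
Ruiz vs Gupta: Ruiz preferred on 3+2+1+7+3 = 16 ballots; Ruiz wins 16–9.
Dube vs Singh: Dube is ranked higher on 3+2+1+2 = 8 ballots, Singh on 17. Singh wins 17–8.
Dube vs Gupta: Dube preferred on 3+2+7+2 = 14 ballots; Dube wins 14–11.
Singh vs Gupta: 16 to 9, Singh.
Singh wins every pairwise contest, so Singh is the Condorcet winner.

Singh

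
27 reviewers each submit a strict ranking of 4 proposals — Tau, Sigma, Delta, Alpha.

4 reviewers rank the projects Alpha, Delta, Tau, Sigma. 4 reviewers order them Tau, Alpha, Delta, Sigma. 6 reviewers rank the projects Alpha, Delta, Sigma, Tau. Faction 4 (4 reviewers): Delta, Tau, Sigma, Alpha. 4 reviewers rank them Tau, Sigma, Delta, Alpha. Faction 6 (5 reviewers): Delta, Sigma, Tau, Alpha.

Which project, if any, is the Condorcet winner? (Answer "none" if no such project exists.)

Check each pair by majority over 27 ballots:
Tau–Sigma: Tau 16–11.
Tau–Delta: Delta 19–8.
Tau vs Alpha: Tau, 17–10.
Sigma vs Delta: Delta, 23–4.
Sigma–Alpha: Alpha 14–13.
Delta vs Alpha: Alpha, 14–13.
Every project loses at least once (Tau loses to Delta; Sigma loses to Tau; Delta loses to Alpha; Alpha loses to Tau). The majority relation contains the cycle Tau → Alpha → Delta → Tau, so there is no Condorcet winner.

none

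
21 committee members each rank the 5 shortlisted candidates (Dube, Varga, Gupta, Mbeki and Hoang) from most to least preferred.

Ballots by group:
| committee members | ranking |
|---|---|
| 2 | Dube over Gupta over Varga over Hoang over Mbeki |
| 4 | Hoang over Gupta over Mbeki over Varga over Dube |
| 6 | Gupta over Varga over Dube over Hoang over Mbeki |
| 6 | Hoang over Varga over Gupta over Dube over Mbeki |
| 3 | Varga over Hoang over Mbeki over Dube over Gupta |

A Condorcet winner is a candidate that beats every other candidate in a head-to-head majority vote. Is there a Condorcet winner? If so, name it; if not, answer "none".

none

Check each pair by majority over 21 ballots:
Dube vs Varga: 2 for Dube, 19 for Varga — Varga by 19–2.
Dube vs Gupta: Dube is ranked higher on 2+3 = 5 ballots, Gupta on 16. Gupta wins 16–5.
Dube vs Mbeki: 2+6+6 = 14 for Dube, 7 for Mbeki — Dube by 14–7.
Dube vs Hoang: Dube preferred on 2+6 = 8 ballots; Hoang wins 13–8.
Varga vs Gupta: 6+3 = 9 for Varga, 12 for Gupta — Gupta by 12–9.
Varga vs Mbeki: Varga preferred on 2+6+6+3 = 17 ballots; Varga wins 17–4.
Varga vs Hoang: 11 to 10, Varga.
Gupta vs Mbeki: 2+4+6+6 = 18 for Gupta, 3 for Mbeki — Gupta by 18–3.
Gupta vs Hoang: Gupta is ranked higher on 2+6 = 8 ballots, Hoang on 13. Hoang wins 13–8.
Mbeki vs Hoang: 0 to 21, Hoang.
Each candidate drops at least one matchup (Dube loses to Varga; Varga loses to Gupta; Gupta loses to Hoang; Mbeki loses to Dube; Hoang loses to Varga); the cycle Varga → Hoang → Gupta → Varga rules out a Condorcet winner.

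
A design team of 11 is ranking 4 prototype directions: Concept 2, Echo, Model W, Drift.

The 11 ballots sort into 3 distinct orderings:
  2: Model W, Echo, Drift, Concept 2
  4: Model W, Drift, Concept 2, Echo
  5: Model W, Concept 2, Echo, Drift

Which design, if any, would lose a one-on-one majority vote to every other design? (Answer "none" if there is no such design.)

none

Pairwise majorities:
Concept 2 vs Echo: 9 to 2, Concept 2.
Concept 2 vs Model W: Concept 2 preferred on 0 ballots; Model W wins 11–0.
Concept 2 vs Drift: 5 to 6, Drift.
Echo vs Model W: 0 to 11, Model W.
Echo vs Drift: Echo is ranked higher on 2+5 = 7 ballots, Drift on 4. Echo wins 7–4.
Model W vs Drift: Model W wins 11–0.
Each design has at least one pairwise win (Concept 2 beats Echo; Echo beats Drift; Model W beats Concept 2; Drift beats Concept 2) — no Condorcet loser.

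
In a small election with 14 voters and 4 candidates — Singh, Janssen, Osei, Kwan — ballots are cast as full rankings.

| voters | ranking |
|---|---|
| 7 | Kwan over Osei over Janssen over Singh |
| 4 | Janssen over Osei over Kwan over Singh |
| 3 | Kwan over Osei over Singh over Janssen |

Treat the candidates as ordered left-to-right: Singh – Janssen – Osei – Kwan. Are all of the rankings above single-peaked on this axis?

no

Axis positions: Singh=1, Janssen=2, Osei=3, Kwan=4.
Cluster 1 (peak Kwan at position 4): ranking walks positions 4-3-2-1, expanding outward from the peak — single-peaked.
Cluster 2 (peak Janssen at position 2): ranking walks positions 2-3-4-1, expanding outward from the peak — single-peaked.
Cluster 3: ranking walks positions 4-3-1-2; Singh is ranked above Janssen even though Janssen lies between Singh and the peak Kwan on the axis — preferences dip and rise again. Not single-peaked.
Cluster 3 violates single-peakedness, so the profile is not single-peaked on this axis.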